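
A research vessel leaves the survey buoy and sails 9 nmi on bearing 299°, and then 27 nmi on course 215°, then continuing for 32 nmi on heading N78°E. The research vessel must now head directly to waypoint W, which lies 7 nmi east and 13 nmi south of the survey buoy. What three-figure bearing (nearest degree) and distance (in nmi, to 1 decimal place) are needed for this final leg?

Leg 1 (299°, 9 nmi): east 9 sin 299° = -7.87, north 9 cos 299° = 4.36
Leg 2 (215°, 27 nmi): east 27 sin 215° = -15.49, north 27 cos 215° = -22.12
Leg 3 (N78°E, 32 nmi): east 32 sin 78° = 31.30, north 32 cos 78° = 6.65
Current position: (7.94, -11.10). Target: (7, -13). Remaining: Δeast = -0.94, Δnorth = -1.90.
Bearing = atan2(-0.94, -1.90) mod 360° = 206.39°; distance = √((-0.94)² + (-1.90)²) = 2.120 nmi.

206°, 2.1 nmi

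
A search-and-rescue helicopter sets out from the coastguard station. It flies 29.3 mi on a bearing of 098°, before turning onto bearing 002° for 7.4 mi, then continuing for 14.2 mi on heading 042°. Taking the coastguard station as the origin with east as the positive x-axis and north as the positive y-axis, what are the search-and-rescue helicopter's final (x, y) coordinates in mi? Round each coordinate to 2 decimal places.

Leg 1 (098°, 29.3 mi): east 29.3 sin 98° = 29.01, north 29.3 cos 98° = -4.08
Leg 2 (002°, 7.4 mi): east 7.4 sin 2° = 0.26, north 7.4 cos 2° = 7.40
Leg 3 (042°, 14.2 mi): east 14.2 sin 42° = 9.50, north 14.2 cos 42° = 10.55
Summing: 38.77 mi east, 13.87 mi north → (38.77, 13.87).

(38.77, 13.87)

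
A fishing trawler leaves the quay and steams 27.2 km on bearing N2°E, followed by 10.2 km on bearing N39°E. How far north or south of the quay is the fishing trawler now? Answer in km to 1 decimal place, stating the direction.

35.1 km north

Leg 1 (N2°E, 27.2 km): east 27.2 sin 2° = 0.95, north 27.2 cos 2° = 27.18
Leg 2 (N39°E, 10.2 km): east 10.2 sin 39° = 6.42, north 10.2 cos 39° = 7.93
Net north component: 35.11 km.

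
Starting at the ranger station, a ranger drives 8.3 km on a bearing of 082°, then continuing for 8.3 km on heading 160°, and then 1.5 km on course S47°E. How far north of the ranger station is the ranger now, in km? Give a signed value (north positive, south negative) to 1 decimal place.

-7.7 km

Leg 1 (082°, 8.3 km): east 8.3 sin 82° = 8.22, north 8.3 cos 82° = 1.16
Leg 2 (160°, 8.3 km): east 8.3 sin 160° = 2.84, north 8.3 cos 160° = -7.80
Leg 3 (S47°E, 1.5 km): east 1.5 sin 133° = 1.10, north 1.5 cos 133° = -1.02
Net north component: -7.67 km.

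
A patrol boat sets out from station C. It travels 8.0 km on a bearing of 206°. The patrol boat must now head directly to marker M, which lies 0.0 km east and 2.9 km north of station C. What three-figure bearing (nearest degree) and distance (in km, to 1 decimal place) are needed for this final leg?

019°, 10.7 km

Leg 1 (206°, 8.0 km): east 8.0 sin 206° = -3.51, north 8.0 cos 206° = -7.19
Current position: (-3.51, -7.19). Target: (-0.0, 2.9). Remaining: Δeast = 3.51, Δnorth = 10.09.
Bearing = atan2(3.51, 10.09) mod 360° = 19.17°; distance = √((3.51)² + (10.09)²) = 10.682 km.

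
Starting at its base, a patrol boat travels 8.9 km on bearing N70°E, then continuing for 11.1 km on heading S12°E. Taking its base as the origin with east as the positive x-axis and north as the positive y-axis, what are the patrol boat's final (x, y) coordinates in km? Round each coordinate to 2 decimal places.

(10.67, -7.81)

Leg 1 (N70°E, 8.9 km): east 8.9 sin 70° = 8.36, north 8.9 cos 70° = 3.04
Leg 2 (S12°E, 11.1 km): east 11.1 sin 168° = 2.31, north 11.1 cos 168° = -10.86
Summing: 10.67 km east, -7.81 km north → (10.67, -7.81).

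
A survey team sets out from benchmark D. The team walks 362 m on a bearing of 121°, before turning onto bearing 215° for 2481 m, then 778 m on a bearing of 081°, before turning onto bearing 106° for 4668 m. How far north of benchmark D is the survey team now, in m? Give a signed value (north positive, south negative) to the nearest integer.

Leg 1 (121°, 362 m): east 362 sin 121° = 310.29, north 362 cos 121° = -186.44
Leg 2 (215°, 2481 m): east 2481 sin 215° = -1423.04, north 2481 cos 215° = -2032.32
Leg 3 (081°, 778 m): east 778 sin 81° = 768.42, north 778 cos 81° = 121.71
Leg 4 (106°, 4668 m): east 4668 sin 106° = 4487.17, north 4668 cos 106° = -1286.68
Net north component: -3383.73 m.

-3384 m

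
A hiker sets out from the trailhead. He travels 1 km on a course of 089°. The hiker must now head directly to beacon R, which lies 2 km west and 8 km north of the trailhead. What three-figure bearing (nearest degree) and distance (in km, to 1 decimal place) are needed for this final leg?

Leg 1 (089°, 1 km): east 1 sin 89° = 1.00, north 1 cos 89° = 0.02
Current position: (1.00, 0.02). Target: (-2, 8). Remaining: Δeast = -3.00, Δnorth = 7.98.
Bearing = atan2(-3.00, 7.98) mod 360° = 339.40°; distance = √((-3.00)² + (7.98)²) = 8.528 km.

339°, 8.5 km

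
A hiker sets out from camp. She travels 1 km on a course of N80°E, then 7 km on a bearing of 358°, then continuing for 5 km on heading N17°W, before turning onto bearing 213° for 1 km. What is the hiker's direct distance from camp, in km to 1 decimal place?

11.2 km

Leg 1 (N80°E, 1 km): east 1 sin 80° = 0.98, north 1 cos 80° = 0.17
Leg 2 (358°, 7 km): east 7 sin 358° = -0.24, north 7 cos 358° = 7.00
Leg 3 (N17°W, 5 km): east 5 sin 343° = -1.46, north 5 cos 343° = 4.78
Leg 4 (213°, 1 km): east 1 sin 213° = -0.54, north 1 cos 213° = -0.84
Net: -1.27 east, 11.11 north. Distance = √((-1.27)² + (11.11)²) = 11.184 km.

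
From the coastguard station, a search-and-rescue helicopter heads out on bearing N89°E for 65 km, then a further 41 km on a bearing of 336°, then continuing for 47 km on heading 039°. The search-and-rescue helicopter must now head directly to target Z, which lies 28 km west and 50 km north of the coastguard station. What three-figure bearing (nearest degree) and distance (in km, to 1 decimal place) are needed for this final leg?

Leg 1 (N89°E, 65 km): east 65 sin 89° = 64.99, north 65 cos 89° = 1.13
Leg 2 (336°, 41 km): east 41 sin 336° = -16.68, north 41 cos 336° = 37.46
Leg 3 (039°, 47 km): east 47 sin 39° = 29.58, north 47 cos 39° = 36.53
Current position: (77.89, 75.12). Target: (-28, 50). Remaining: Δeast = -105.89, Δnorth = -25.12.
Bearing = atan2(-105.89, -25.12) mod 360° = 256.66°; distance = √((-105.89)² + (-25.12)²) = 108.830 km.

257°, 108.8 km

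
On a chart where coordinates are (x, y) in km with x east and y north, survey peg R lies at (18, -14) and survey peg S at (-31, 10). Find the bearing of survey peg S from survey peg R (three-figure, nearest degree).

296°

Δeast = -31 − 18 = -49.00; Δnorth = 10 − -14 = 24.00.
Bearing = atan2(Δeast, Δnorth) mod 360° = 296.10° ≈ 296°.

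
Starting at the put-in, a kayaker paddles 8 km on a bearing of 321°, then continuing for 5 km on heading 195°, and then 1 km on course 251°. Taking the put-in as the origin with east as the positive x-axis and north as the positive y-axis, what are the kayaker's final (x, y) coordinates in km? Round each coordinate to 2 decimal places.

Leg 1 (321°, 8 km): east 8 sin 321° = -5.03, north 8 cos 321° = 6.22
Leg 2 (195°, 5 km): east 5 sin 195° = -1.29, north 5 cos 195° = -4.83
Leg 3 (251°, 1 km): east 1 sin 251° = -0.95, north 1 cos 251° = -0.33
Summing: -7.27 km east, 1.06 km north → (-7.27, 1.06).

(-7.27, 1.06)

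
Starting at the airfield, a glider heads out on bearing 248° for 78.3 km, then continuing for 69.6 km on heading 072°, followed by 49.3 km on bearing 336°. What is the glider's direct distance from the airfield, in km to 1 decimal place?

Leg 1 (248°, 78.3 km): east 78.3 sin 248° = -72.60, north 78.3 cos 248° = -29.33
Leg 2 (072°, 69.6 km): east 69.6 sin 72° = 66.19, north 69.6 cos 72° = 21.51
Leg 3 (336°, 49.3 km): east 49.3 sin 336° = -20.05, north 49.3 cos 336° = 45.04
Net: -26.46 east, 37.21 north. Distance = √((-26.46)² + (37.21)²) = 45.660 km.

45.7 km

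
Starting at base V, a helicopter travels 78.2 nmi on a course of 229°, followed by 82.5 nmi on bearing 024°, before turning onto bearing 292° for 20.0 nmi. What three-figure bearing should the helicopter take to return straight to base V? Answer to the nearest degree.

Leg 1 (229°, 78.2 nmi): east 78.2 sin 229° = -59.02, north 78.2 cos 229° = -51.30
Leg 2 (024°, 82.5 nmi): east 82.5 sin 24° = 33.56, north 82.5 cos 24° = 75.37
Leg 3 (292°, 20.0 nmi): east 20.0 sin 292° = -18.54, north 20.0 cos 292° = 7.49
Net displacement: -44.01 east, 31.56 north. Direction back to start is (44.01, -31.56): bearing = atan2(44.01, -31.56) mod 360° = 125.64° ≈ 126°.

126°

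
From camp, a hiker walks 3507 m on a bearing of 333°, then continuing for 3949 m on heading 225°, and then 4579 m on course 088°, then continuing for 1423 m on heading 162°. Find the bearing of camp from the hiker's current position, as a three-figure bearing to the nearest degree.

324°

Leg 1 (333°, 3507 m): east 3507 sin 333° = -1592.14, north 3507 cos 333° = 3124.76
Leg 2 (225°, 3949 m): east 3949 sin 225° = -2792.36, north 3949 cos 225° = -2792.36
Leg 3 (088°, 4579 m): east 4579 sin 88° = 4576.21, north 4579 cos 88° = 159.80
Leg 4 (162°, 1423 m): east 1423 sin 162° = 439.73, north 1423 cos 162° = -1353.35
Net displacement: 631.43 east, -861.15 north. Direction back to start is (-631.43, 861.15): bearing = atan2(-631.43, 861.15) mod 360° = 323.75° ≈ 324°.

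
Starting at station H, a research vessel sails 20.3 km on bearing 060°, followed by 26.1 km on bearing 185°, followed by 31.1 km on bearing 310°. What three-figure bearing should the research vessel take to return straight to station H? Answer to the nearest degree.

Leg 1 (060°, 20.3 km): east 20.3 sin 60° = 17.58, north 20.3 cos 60° = 10.15
Leg 2 (185°, 26.1 km): east 26.1 sin 185° = -2.27, north 26.1 cos 185° = -26.00
Leg 3 (310°, 31.1 km): east 31.1 sin 310° = -23.82, north 31.1 cos 310° = 19.99
Net displacement: -8.52 east, 4.14 north. Direction back to start is (8.52, -4.14): bearing = atan2(8.52, -4.14) mod 360° = 115.92° ≈ 116°.

116°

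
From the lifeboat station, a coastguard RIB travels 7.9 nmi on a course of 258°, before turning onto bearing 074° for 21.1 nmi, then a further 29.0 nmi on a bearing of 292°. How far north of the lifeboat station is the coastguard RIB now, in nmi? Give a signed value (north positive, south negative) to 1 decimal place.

Leg 1 (258°, 7.9 nmi): east 7.9 sin 258° = -7.73, north 7.9 cos 258° = -1.64
Leg 2 (074°, 21.1 nmi): east 21.1 sin 74° = 20.28, north 21.1 cos 74° = 5.82
Leg 3 (292°, 29.0 nmi): east 29.0 sin 292° = -26.89, north 29.0 cos 292° = 10.86
Net north component: 15.04 nmi.

15.0 nmi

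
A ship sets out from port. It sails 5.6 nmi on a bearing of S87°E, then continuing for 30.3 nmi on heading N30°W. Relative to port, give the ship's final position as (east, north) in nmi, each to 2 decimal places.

(-9.56, 25.95)

Leg 1 (S87°E, 5.6 nmi): east 5.6 sin 93° = 5.59, north 5.6 cos 93° = -0.29
Leg 2 (N30°W, 30.3 nmi): east 30.3 sin 330° = -15.15, north 30.3 cos 330° = 26.24
Summing: -9.56 nmi east, 25.95 nmi north → (-9.56, 25.95).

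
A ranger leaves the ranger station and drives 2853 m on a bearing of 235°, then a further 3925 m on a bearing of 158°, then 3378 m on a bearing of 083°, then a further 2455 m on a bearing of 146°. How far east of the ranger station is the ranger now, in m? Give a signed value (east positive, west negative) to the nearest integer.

Leg 1 (235°, 2853 m): east 2853 sin 235° = -2337.04, north 2853 cos 235° = -1636.41
Leg 2 (158°, 3925 m): east 3925 sin 158° = 1470.33, north 3925 cos 158° = -3639.20
Leg 3 (083°, 3378 m): east 3378 sin 83° = 3352.82, north 3378 cos 83° = 411.67
Leg 4 (146°, 2455 m): east 2455 sin 146° = 1372.82, north 2455 cos 146° = -2035.29
Net east component: 3858.93 m.

3859 m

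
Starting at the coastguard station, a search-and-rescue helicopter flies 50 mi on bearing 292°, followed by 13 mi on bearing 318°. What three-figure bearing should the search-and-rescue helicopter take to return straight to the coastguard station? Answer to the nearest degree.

117°

Leg 1 (292°, 50 mi): east 50 sin 292° = -46.36, north 50 cos 292° = 18.73
Leg 2 (318°, 13 mi): east 13 sin 318° = -8.70, north 13 cos 318° = 9.66
Net displacement: -55.06 east, 28.39 north. Direction back to start is (55.06, -28.39): bearing = atan2(55.06, -28.39) mod 360° = 117.28° ≈ 117°.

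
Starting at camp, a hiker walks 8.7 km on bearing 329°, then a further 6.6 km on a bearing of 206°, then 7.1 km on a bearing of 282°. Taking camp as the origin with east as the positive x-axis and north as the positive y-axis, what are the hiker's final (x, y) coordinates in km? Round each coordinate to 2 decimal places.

Leg 1 (329°, 8.7 km): east 8.7 sin 329° = -4.48, north 8.7 cos 329° = 7.46
Leg 2 (206°, 6.6 km): east 6.6 sin 206° = -2.89, north 6.6 cos 206° = -5.93
Leg 3 (282°, 7.1 km): east 7.1 sin 282° = -6.94, north 7.1 cos 282° = 1.48
Summing: -14.32 km east, 3.00 km north → (-14.32, 3.00).

(-14.32, 3.00)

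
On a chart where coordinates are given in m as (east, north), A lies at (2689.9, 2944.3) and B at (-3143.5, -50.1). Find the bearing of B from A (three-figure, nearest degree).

Δeast = -3143.5 − 2689.9 = -5833.40; Δnorth = -50.1 − 2944.3 = -2994.40.
Bearing = atan2(Δeast, Δnorth) mod 360° = 242.83° ≈ 243°.

243°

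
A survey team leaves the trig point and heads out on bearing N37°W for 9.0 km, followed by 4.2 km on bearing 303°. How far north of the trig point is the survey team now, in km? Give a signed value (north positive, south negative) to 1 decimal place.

9.5 km

Leg 1 (N37°W, 9.0 km): east 9.0 sin 323° = -5.42, north 9.0 cos 323° = 7.19
Leg 2 (303°, 4.2 km): east 4.2 sin 303° = -3.52, north 4.2 cos 303° = 2.29
Net north component: 9.48 km.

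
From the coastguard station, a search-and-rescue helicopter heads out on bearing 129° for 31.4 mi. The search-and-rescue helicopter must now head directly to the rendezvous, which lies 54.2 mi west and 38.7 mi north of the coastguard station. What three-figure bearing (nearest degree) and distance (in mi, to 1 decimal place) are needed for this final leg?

Leg 1 (129°, 31.4 mi): east 31.4 sin 129° = 24.40, north 31.4 cos 129° = -19.76
Current position: (24.40, -19.76). Target: (-54.2, 38.7). Remaining: Δeast = -78.60, Δnorth = 58.46.
Bearing = atan2(-78.60, 58.46) mod 360° = 306.64°; distance = √((-78.60)² + (58.46)²) = 97.959 mi.

307°, 98.0 mi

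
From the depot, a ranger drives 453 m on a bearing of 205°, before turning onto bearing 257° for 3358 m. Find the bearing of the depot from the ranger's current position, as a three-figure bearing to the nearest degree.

Leg 1 (205°, 453 m): east 453 sin 205° = -191.45, north 453 cos 205° = -410.56
Leg 2 (257°, 3358 m): east 3358 sin 257° = -3271.93, north 3358 cos 257° = -755.39
Net displacement: -3463.38 east, -1165.94 north. Direction back to start is (3463.38, 1165.94): bearing = atan2(3463.38, 1165.94) mod 360° = 71.39° ≈ 071°.

071°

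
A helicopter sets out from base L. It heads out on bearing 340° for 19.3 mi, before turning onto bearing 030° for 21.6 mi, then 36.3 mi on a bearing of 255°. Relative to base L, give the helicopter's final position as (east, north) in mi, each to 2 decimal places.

Leg 1 (340°, 19.3 mi): east 19.3 sin 340° = -6.60, north 19.3 cos 340° = 18.14
Leg 2 (030°, 21.6 mi): east 21.6 sin 30° = 10.80, north 21.6 cos 30° = 18.71
Leg 3 (255°, 36.3 mi): east 36.3 sin 255° = -35.06, north 36.3 cos 255° = -9.40
Summing: -30.86 mi east, 27.45 mi north → (-30.86, 27.45).

(-30.86, 27.45)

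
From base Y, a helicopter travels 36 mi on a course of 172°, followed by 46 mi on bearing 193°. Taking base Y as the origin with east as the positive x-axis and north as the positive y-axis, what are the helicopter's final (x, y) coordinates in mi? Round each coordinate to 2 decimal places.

Leg 1 (172°, 36 mi): east 36 sin 172° = 5.01, north 36 cos 172° = -35.65
Leg 2 (193°, 46 mi): east 46 sin 193° = -10.35, north 46 cos 193° = -44.82
Summing: -5.34 mi east, -80.47 mi north → (-5.34, -80.47).

(-5.34, -80.47)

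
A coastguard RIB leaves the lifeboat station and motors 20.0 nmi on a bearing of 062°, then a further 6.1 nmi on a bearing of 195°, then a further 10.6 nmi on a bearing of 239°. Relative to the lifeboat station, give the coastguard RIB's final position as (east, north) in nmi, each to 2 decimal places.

(6.99, -1.96)

Leg 1 (062°, 20.0 nmi): east 20.0 sin 62° = 17.66, north 20.0 cos 62° = 9.39
Leg 2 (195°, 6.1 nmi): east 6.1 sin 195° = -1.58, north 6.1 cos 195° = -5.89
Leg 3 (239°, 10.6 nmi): east 10.6 sin 239° = -9.09, north 10.6 cos 239° = -5.46
Summing: 6.99 nmi east, -1.96 nmi north → (6.99, -1.96).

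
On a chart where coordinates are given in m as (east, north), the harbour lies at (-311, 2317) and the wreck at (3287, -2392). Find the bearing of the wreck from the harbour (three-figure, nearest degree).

143°

Δeast = 3287 − -311 = 3598.00; Δnorth = -2392 − 2317 = -4709.00.
Bearing = atan2(Δeast, Δnorth) mod 360° = 142.62° ≈ 143°.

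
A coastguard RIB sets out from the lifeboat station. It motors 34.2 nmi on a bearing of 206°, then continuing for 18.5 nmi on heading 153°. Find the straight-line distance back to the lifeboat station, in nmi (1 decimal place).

Leg 1 (206°, 34.2 nmi): east 34.2 sin 206° = -14.99, north 34.2 cos 206° = -30.74
Leg 2 (153°, 18.5 nmi): east 18.5 sin 153° = 8.40, north 18.5 cos 153° = -16.48
Net: -6.59 east, -47.22 north. Distance = √((-6.59)² + (-47.22)²) = 47.680 nmi.

47.7 nmi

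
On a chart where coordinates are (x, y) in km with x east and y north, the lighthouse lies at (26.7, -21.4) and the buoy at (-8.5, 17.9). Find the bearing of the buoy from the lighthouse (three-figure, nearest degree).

Δeast = -8.5 − 26.7 = -35.20; Δnorth = 17.9 − -21.4 = 39.30.
Bearing = atan2(Δeast, Δnorth) mod 360° = 318.15° ≈ 318°.

318°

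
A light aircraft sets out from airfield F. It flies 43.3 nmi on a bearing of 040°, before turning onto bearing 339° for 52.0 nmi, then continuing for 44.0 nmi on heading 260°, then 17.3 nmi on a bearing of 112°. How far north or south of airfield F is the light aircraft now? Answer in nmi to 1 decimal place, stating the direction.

Leg 1 (040°, 43.3 nmi): east 43.3 sin 40° = 27.83, north 43.3 cos 40° = 33.17
Leg 2 (339°, 52.0 nmi): east 52.0 sin 339° = -18.64, north 52.0 cos 339° = 48.55
Leg 3 (260°, 44.0 nmi): east 44.0 sin 260° = -43.33, north 44.0 cos 260° = -7.64
Leg 4 (112°, 17.3 nmi): east 17.3 sin 112° = 16.04, north 17.3 cos 112° = -6.48
Net north component: 67.59 nmi.

67.6 nmi north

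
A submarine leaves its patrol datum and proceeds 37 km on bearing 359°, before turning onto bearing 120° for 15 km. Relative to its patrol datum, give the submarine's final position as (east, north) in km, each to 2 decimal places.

Leg 1 (359°, 37 km): east 37 sin 359° = -0.65, north 37 cos 359° = 36.99
Leg 2 (120°, 15 km): east 15 sin 120° = 12.99, north 15 cos 120° = -7.50
Summing: 12.34 km east, 29.49 km north → (12.34, 29.49).

(12.34, 29.49)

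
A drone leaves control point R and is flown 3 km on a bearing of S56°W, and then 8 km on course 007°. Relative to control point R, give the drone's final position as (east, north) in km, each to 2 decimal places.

(-1.51, 6.26)

Leg 1 (S56°W, 3 km): east 3 sin 236° = -2.49, north 3 cos 236° = -1.68
Leg 2 (007°, 8 km): east 8 sin 7° = 0.97, north 8 cos 7° = 7.94
Summing: -1.51 km east, 6.26 km north → (-1.51, 6.26).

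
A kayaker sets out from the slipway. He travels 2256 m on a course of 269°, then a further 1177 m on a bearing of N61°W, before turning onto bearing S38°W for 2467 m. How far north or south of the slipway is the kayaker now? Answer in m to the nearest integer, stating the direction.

1413 m south

Leg 1 (269°, 2256 m): east 2256 sin 269° = -2255.66, north 2256 cos 269° = -39.37
Leg 2 (N61°W, 1177 m): east 1177 sin 299° = -1029.43, north 1177 cos 299° = 570.62
Leg 3 (S38°W, 2467 m): east 2467 sin 218° = -1518.84, north 2467 cos 218° = -1944.02
Net north component: -1412.77 m.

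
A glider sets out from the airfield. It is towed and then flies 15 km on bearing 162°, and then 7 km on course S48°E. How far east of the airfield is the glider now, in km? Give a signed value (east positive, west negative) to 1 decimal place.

Leg 1 (162°, 15 km): east 15 sin 162° = 4.64, north 15 cos 162° = -14.27
Leg 2 (S48°E, 7 km): east 7 sin 132° = 5.20, north 7 cos 132° = -4.68
Net east component: 9.84 km.

9.8 km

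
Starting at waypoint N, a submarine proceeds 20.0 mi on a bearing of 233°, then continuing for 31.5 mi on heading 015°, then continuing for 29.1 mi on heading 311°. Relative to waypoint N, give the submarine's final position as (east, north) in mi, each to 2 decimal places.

(-29.78, 37.48)

Leg 1 (233°, 20.0 mi): east 20.0 sin 233° = -15.97, north 20.0 cos 233° = -12.04
Leg 2 (015°, 31.5 mi): east 31.5 sin 15° = 8.15, north 31.5 cos 15° = 30.43
Leg 3 (311°, 29.1 mi): east 29.1 sin 311° = -21.96, north 29.1 cos 311° = 19.09
Summing: -29.78 mi east, 37.48 mi north → (-29.78, 37.48).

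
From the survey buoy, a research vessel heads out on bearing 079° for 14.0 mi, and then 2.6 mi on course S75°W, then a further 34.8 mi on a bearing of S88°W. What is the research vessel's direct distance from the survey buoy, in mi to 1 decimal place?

23.6 mi

Leg 1 (079°, 14.0 mi): east 14.0 sin 79° = 13.74, north 14.0 cos 79° = 2.67
Leg 2 (S75°W, 2.6 mi): east 2.6 sin 255° = -2.51, north 2.6 cos 255° = -0.67
Leg 3 (S88°W, 34.8 mi): east 34.8 sin 268° = -34.78, north 34.8 cos 268° = -1.21
Net: -23.55 east, 0.78 north. Distance = √((-23.55)² + (0.78)²) = 23.560 mi.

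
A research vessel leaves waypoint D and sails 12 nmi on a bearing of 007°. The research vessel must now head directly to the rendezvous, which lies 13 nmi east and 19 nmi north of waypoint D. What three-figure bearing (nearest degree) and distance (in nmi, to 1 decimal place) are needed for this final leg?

058°, 13.5 nmi

Leg 1 (007°, 12 nmi): east 12 sin 7° = 1.46, north 12 cos 7° = 11.91
Current position: (1.46, 11.91). Target: (13, 19). Remaining: Δeast = 11.54, Δnorth = 7.09.
Bearing = atan2(11.54, 7.09) mod 360° = 58.43°; distance = √((11.54)² + (7.09)²) = 13.542 nmi.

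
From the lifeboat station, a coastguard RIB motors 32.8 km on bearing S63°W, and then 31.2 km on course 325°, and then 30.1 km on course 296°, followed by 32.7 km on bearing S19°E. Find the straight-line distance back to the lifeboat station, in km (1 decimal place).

63.9 km

Leg 1 (S63°W, 32.8 km): east 32.8 sin 243° = -29.23, north 32.8 cos 243° = -14.89
Leg 2 (325°, 31.2 km): east 31.2 sin 325° = -17.90, north 31.2 cos 325° = 25.56
Leg 3 (296°, 30.1 km): east 30.1 sin 296° = -27.05, north 30.1 cos 296° = 13.19
Leg 4 (S19°E, 32.7 km): east 32.7 sin 161° = 10.65, north 32.7 cos 161° = -30.92
Net: -63.53 east, -7.06 north. Distance = √((-63.53)² + (-7.06)²) = 63.919 km.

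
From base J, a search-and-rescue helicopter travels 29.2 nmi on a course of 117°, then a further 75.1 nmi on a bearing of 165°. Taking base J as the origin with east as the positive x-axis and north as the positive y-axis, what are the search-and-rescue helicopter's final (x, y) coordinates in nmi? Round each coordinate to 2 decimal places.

Leg 1 (117°, 29.2 nmi): east 29.2 sin 117° = 26.02, north 29.2 cos 117° = -13.26
Leg 2 (165°, 75.1 nmi): east 75.1 sin 165° = 19.44, north 75.1 cos 165° = -72.54
Summing: 45.45 nmi east, -85.80 nmi north → (45.45, -85.80).

(45.45, -85.80)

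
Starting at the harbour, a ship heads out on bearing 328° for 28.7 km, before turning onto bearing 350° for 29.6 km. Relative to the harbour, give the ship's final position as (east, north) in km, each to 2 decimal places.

Leg 1 (328°, 28.7 km): east 28.7 sin 328° = -15.21, north 28.7 cos 328° = 24.34
Leg 2 (350°, 29.6 km): east 29.6 sin 350° = -5.14, north 29.6 cos 350° = 29.15
Summing: -20.35 km east, 53.49 km north → (-20.35, 53.49).

(-20.35, 53.49)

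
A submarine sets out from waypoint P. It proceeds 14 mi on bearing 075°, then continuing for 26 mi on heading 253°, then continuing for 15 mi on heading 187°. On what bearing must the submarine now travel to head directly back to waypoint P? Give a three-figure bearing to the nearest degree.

Leg 1 (075°, 14 mi): east 14 sin 75° = 13.52, north 14 cos 75° = 3.62
Leg 2 (253°, 26 mi): east 26 sin 253° = -24.86, north 26 cos 253° = -7.60
Leg 3 (187°, 15 mi): east 15 sin 187° = -1.83, north 15 cos 187° = -14.89
Net displacement: -13.17 east, -18.87 north. Direction back to start is (13.17, 18.87): bearing = atan2(13.17, 18.87) mod 360° = 34.92° ≈ 035°.

035°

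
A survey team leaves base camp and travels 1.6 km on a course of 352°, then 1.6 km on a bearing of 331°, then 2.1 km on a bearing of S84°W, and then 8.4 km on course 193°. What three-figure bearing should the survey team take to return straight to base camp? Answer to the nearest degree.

Leg 1 (352°, 1.6 km): east 1.6 sin 352° = -0.22, north 1.6 cos 352° = 1.58
Leg 2 (331°, 1.6 km): east 1.6 sin 331° = -0.78, north 1.6 cos 331° = 1.40
Leg 3 (S84°W, 2.1 km): east 2.1 sin 264° = -2.09, north 2.1 cos 264° = -0.22
Leg 4 (193°, 8.4 km): east 8.4 sin 193° = -1.89, north 8.4 cos 193° = -8.18
Net displacement: -4.98 east, -5.42 north. Direction back to start is (4.98, 5.42): bearing = atan2(4.98, 5.42) mod 360° = 42.55° ≈ 043°.

043°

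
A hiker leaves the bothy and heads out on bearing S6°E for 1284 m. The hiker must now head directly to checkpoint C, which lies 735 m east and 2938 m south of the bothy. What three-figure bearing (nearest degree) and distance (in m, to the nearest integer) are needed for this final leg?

160°, 1766 m

Leg 1 (S6°E, 1284 m): east 1284 sin 174° = 134.21, north 1284 cos 174° = -1276.97
Current position: (134.21, -1276.97). Target: (735, -2938). Remaining: Δeast = 600.79, Δnorth = -1661.03.
Bearing = atan2(600.79, -1661.03) mod 360° = 160.12°; distance = √((600.79)² + (-1661.03)²) = 1766.346 m.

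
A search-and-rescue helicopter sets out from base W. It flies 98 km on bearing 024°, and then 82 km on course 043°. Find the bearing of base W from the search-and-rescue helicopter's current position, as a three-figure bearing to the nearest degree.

Leg 1 (024°, 98 km): east 98 sin 24° = 39.86, north 98 cos 24° = 89.53
Leg 2 (043°, 82 km): east 82 sin 43° = 55.92, north 82 cos 43° = 59.97
Net displacement: 95.78 east, 149.50 north. Direction back to start is (-95.78, -149.50): bearing = atan2(-95.78, -149.50) mod 360° = 212.65° ≈ 213°.

213°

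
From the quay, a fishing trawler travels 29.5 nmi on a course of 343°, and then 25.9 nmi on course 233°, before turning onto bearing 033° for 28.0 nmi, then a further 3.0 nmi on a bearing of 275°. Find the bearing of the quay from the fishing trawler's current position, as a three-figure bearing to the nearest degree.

Leg 1 (343°, 29.5 nmi): east 29.5 sin 343° = -8.62, north 29.5 cos 343° = 28.21
Leg 2 (233°, 25.9 nmi): east 25.9 sin 233° = -20.68, north 25.9 cos 233° = -15.59
Leg 3 (033°, 28.0 nmi): east 28.0 sin 33° = 15.25, north 28.0 cos 33° = 23.48
Leg 4 (275°, 3.0 nmi): east 3.0 sin 275° = -2.99, north 3.0 cos 275° = 0.26
Net displacement: -17.05 east, 36.37 north. Direction back to start is (17.05, -36.37): bearing = atan2(17.05, -36.37) mod 360° = 154.88° ≈ 155°.

155°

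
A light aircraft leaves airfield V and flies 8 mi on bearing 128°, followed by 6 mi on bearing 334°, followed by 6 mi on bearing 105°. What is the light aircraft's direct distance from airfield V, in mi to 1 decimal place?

Leg 1 (128°, 8 mi): east 8 sin 128° = 6.30, north 8 cos 128° = -4.93
Leg 2 (334°, 6 mi): east 6 sin 334° = -2.63, north 6 cos 334° = 5.39
Leg 3 (105°, 6 mi): east 6 sin 105° = 5.80, north 6 cos 105° = -1.55
Net: 9.47 east, -1.09 north. Distance = √((9.47)² + (-1.09)²) = 9.531 mi.

9.5 mi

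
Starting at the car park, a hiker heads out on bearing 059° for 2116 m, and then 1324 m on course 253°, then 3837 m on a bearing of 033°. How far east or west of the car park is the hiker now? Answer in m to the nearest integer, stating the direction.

2637 m east

Leg 1 (059°, 2116 m): east 2116 sin 59° = 1813.77, north 2116 cos 59° = 1089.82
Leg 2 (253°, 1324 m): east 1324 sin 253° = -1266.15, north 1324 cos 253° = -387.10
Leg 3 (033°, 3837 m): east 3837 sin 33° = 2089.78, north 3837 cos 33° = 3217.98
Net east component: 2637.40 m.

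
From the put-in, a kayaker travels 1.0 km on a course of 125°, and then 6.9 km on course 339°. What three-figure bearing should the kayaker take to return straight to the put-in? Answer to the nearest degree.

164°

Leg 1 (125°, 1.0 km): east 1.0 sin 125° = 0.82, north 1.0 cos 125° = -0.57
Leg 2 (339°, 6.9 km): east 6.9 sin 339° = -2.47, north 6.9 cos 339° = 6.44
Net displacement: -1.65 east, 5.87 north. Direction back to start is (1.65, -5.87): bearing = atan2(1.65, -5.87) mod 360° = 164.26° ≈ 164°.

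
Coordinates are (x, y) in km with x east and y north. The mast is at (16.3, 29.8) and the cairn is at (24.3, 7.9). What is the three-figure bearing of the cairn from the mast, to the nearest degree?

160°

Δeast = 24.3 − 16.3 = 8.00; Δnorth = 7.9 − 29.8 = -21.90.
Bearing = atan2(Δeast, Δnorth) mod 360° = 159.93° ≈ 160°.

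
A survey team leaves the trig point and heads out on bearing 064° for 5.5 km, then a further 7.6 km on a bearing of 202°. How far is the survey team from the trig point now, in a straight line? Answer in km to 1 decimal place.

Leg 1 (064°, 5.5 km): east 5.5 sin 64° = 4.94, north 5.5 cos 64° = 2.41
Leg 2 (202°, 7.6 km): east 7.6 sin 202° = -2.85, north 7.6 cos 202° = -7.05
Net: 2.10 east, -4.64 north. Distance = √((2.10)² + (-4.64)²) = 5.088 km.

5.1 km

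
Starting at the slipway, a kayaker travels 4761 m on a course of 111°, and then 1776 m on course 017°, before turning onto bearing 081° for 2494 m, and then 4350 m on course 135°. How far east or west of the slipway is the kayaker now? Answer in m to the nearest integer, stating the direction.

10503 m east

Leg 1 (111°, 4761 m): east 4761 sin 111° = 4444.78, north 4761 cos 111° = -1706.19
Leg 2 (017°, 1776 m): east 1776 sin 17° = 519.25, north 1776 cos 17° = 1698.40
Leg 3 (081°, 2494 m): east 2494 sin 81° = 2463.29, north 2494 cos 81° = 390.15
Leg 4 (135°, 4350 m): east 4350 sin 135° = 3075.91, north 4350 cos 135° = -3075.91
Net east component: 10503.24 m.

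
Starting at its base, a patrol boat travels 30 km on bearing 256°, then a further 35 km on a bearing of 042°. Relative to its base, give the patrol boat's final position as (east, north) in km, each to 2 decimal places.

Leg 1 (256°, 30 km): east 30 sin 256° = -29.11, north 30 cos 256° = -7.26
Leg 2 (042°, 35 km): east 35 sin 42° = 23.42, north 35 cos 42° = 26.01
Summing: -5.69 km east, 18.75 km north → (-5.69, 18.75).

(-5.69, 18.75)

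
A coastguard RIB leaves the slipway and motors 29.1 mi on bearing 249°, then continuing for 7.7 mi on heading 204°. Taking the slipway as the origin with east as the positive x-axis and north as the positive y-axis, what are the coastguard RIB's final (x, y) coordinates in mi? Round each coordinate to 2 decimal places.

(-30.30, -17.46)

Leg 1 (249°, 29.1 mi): east 29.1 sin 249° = -27.17, north 29.1 cos 249° = -10.43
Leg 2 (204°, 7.7 mi): east 7.7 sin 204° = -3.13, north 7.7 cos 204° = -7.03
Summing: -30.30 mi east, -17.46 mi north → (-30.30, -17.46).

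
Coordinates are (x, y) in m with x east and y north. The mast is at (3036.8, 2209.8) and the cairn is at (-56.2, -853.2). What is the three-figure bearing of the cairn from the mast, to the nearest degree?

225°

Δeast = -56.2 − 3036.8 = -3093.00; Δnorth = -853.2 − 2209.8 = -3063.00.
Bearing = atan2(Δeast, Δnorth) mod 360° = 225.28° ≈ 225°.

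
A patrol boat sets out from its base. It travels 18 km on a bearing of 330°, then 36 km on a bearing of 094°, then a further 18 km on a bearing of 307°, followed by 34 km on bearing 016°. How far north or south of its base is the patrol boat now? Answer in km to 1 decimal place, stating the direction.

Leg 1 (330°, 18 km): east 18 sin 330° = -9.00, north 18 cos 330° = 15.59
Leg 2 (094°, 36 km): east 36 sin 94° = 35.91, north 36 cos 94° = -2.51
Leg 3 (307°, 18 km): east 18 sin 307° = -14.38, north 18 cos 307° = 10.83
Leg 4 (016°, 34 km): east 34 sin 16° = 9.37, north 34 cos 16° = 32.68
Net north component: 56.59 km.

56.6 km north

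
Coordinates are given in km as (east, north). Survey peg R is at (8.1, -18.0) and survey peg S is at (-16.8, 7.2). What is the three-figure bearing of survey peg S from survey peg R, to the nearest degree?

315°

Δeast = -16.8 − 8.1 = -24.90; Δnorth = 7.2 − -18.0 = 25.20.
Bearing = atan2(Δeast, Δnorth) mod 360° = 315.34° ≈ 315°.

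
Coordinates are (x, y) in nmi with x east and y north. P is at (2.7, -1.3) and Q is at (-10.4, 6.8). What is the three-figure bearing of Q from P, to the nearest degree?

302°

Δeast = -10.4 − 2.7 = -13.10; Δnorth = 6.8 − -1.3 = 8.10.
Bearing = atan2(Δeast, Δnorth) mod 360° = 301.73° ≈ 302°.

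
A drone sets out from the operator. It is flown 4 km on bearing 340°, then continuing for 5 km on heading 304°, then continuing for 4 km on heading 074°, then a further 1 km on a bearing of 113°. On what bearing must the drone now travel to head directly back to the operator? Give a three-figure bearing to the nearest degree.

174°

Leg 1 (340°, 4 km): east 4 sin 340° = -1.37, north 4 cos 340° = 3.76
Leg 2 (304°, 5 km): east 5 sin 304° = -4.15, north 5 cos 304° = 2.80
Leg 3 (074°, 4 km): east 4 sin 74° = 3.85, north 4 cos 74° = 1.10
Leg 4 (113°, 1 km): east 1 sin 113° = 0.92, north 1 cos 113° = -0.39
Net displacement: -0.75 east, 7.27 north. Direction back to start is (0.75, -7.27): bearing = atan2(0.75, -7.27) mod 360° = 174.13° ≈ 174°.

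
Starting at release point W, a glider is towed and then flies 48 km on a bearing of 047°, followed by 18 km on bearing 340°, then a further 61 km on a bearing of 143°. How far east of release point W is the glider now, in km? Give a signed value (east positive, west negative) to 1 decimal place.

Leg 1 (047°, 48 km): east 48 sin 47° = 35.10, north 48 cos 47° = 32.74
Leg 2 (340°, 18 km): east 18 sin 340° = -6.16, north 18 cos 340° = 16.91
Leg 3 (143°, 61 km): east 61 sin 143° = 36.71, north 61 cos 143° = -48.72
Net east component: 65.66 km.

65.7 km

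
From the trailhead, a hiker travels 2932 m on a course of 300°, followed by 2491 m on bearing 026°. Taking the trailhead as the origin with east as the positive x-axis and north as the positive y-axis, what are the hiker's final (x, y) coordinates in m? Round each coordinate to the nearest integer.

Leg 1 (300°, 2932 m): east 2932 sin 300° = -2539.19, north 2932 cos 300° = 1466.00
Leg 2 (026°, 2491 m): east 2491 sin 26° = 1091.98, north 2491 cos 26° = 2238.90
Summing: -1447.20 m east, 3704.90 m north → (-1447, 3705).

(-1447, 3705)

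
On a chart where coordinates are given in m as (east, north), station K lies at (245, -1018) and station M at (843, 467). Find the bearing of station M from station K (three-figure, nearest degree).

022°

Δeast = 843 − 245 = 598.00; Δnorth = 467 − -1018 = 1485.00.
Bearing = atan2(Δeast, Δnorth) mod 360° = 21.93° ≈ 022°.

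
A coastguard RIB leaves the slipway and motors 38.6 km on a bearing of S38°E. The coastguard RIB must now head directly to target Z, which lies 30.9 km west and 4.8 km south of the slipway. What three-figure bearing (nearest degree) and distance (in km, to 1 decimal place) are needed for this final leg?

Leg 1 (S38°E, 38.6 km): east 38.6 sin 142° = 23.76, north 38.6 cos 142° = -30.42
Current position: (23.76, -30.42). Target: (-30.9, -4.8). Remaining: Δeast = -54.66, Δnorth = 25.62.
Bearing = atan2(-54.66, 25.62) mod 360° = 295.11°; distance = √((-54.66)² + (25.62)²) = 60.369 km.

295°, 60.4 km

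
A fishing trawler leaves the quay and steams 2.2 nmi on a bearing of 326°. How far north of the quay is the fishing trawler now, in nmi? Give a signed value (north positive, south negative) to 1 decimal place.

Leg 1 (326°, 2.2 nmi): east 2.2 sin 326° = -1.23, north 2.2 cos 326° = 1.82
Net north component: 1.82 nmi.

1.8 nmi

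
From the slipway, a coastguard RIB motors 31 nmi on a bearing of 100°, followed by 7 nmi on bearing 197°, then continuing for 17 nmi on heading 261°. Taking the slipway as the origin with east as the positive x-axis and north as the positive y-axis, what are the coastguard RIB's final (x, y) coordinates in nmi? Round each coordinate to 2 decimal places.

Leg 1 (100°, 31 nmi): east 31 sin 100° = 30.53, north 31 cos 100° = -5.38
Leg 2 (197°, 7 nmi): east 7 sin 197° = -2.05, north 7 cos 197° = -6.69
Leg 3 (261°, 17 nmi): east 17 sin 261° = -16.79, north 17 cos 261° = -2.66
Summing: 11.69 nmi east, -14.74 nmi north → (11.69, -14.74).

(11.69, -14.74)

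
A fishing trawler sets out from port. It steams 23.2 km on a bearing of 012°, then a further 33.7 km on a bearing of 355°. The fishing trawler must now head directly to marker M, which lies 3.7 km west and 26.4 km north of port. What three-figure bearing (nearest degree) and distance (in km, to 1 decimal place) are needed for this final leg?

Leg 1 (012°, 23.2 km): east 23.2 sin 12° = 4.82, north 23.2 cos 12° = 22.69
Leg 2 (355°, 33.7 km): east 33.7 sin 355° = -2.94, north 33.7 cos 355° = 33.57
Current position: (1.89, 56.26). Target: (-3.7, 26.4). Remaining: Δeast = -5.59, Δnorth = -29.86.
Bearing = atan2(-5.59, -29.86) mod 360° = 190.60°; distance = √((-5.59)² + (-29.86)²) = 30.383 km.

191°, 30.4 km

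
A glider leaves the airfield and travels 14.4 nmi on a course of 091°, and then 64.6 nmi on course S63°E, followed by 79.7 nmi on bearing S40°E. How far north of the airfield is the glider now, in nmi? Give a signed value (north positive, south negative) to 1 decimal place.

-90.6 nmi

Leg 1 (091°, 14.4 nmi): east 14.4 sin 91° = 14.40, north 14.4 cos 91° = -0.25
Leg 2 (S63°E, 64.6 nmi): east 64.6 sin 117° = 57.56, north 64.6 cos 117° = -29.33
Leg 3 (S40°E, 79.7 nmi): east 79.7 sin 140° = 51.23, north 79.7 cos 140° = -61.05
Net north component: -90.63 nmi.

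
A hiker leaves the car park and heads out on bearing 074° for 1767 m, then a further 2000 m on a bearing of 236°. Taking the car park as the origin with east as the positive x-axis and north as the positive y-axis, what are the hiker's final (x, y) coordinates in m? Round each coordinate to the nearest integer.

(40, -631)

Leg 1 (074°, 1767 m): east 1767 sin 74° = 1698.55, north 1767 cos 74° = 487.05
Leg 2 (236°, 2000 m): east 2000 sin 236° = -1658.08, north 2000 cos 236° = -1118.39
Summing: 40.47 m east, -631.33 m north → (40, -631).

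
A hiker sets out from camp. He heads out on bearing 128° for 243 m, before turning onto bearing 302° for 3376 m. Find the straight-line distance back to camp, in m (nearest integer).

3134 m

Leg 1 (128°, 243 m): east 243 sin 128° = 191.49, north 243 cos 128° = -149.61
Leg 2 (302°, 3376 m): east 3376 sin 302° = -2863.01, north 3376 cos 302° = 1789.01
Net: -2671.52 east, 1639.40 north. Distance = √((-2671.52)² + (1639.40)²) = 3134.434 m.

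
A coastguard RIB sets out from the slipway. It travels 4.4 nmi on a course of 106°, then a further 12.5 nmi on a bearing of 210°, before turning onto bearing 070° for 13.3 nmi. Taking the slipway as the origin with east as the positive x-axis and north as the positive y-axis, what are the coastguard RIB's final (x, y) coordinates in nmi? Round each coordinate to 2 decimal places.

(10.48, -7.49)

Leg 1 (106°, 4.4 nmi): east 4.4 sin 106° = 4.23, north 4.4 cos 106° = -1.21
Leg 2 (210°, 12.5 nmi): east 12.5 sin 210° = -6.25, north 12.5 cos 210° = -10.83
Leg 3 (070°, 13.3 nmi): east 13.3 sin 70° = 12.50, north 13.3 cos 70° = 4.55
Summing: 10.48 nmi east, -7.49 nmi north → (10.48, -7.49).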